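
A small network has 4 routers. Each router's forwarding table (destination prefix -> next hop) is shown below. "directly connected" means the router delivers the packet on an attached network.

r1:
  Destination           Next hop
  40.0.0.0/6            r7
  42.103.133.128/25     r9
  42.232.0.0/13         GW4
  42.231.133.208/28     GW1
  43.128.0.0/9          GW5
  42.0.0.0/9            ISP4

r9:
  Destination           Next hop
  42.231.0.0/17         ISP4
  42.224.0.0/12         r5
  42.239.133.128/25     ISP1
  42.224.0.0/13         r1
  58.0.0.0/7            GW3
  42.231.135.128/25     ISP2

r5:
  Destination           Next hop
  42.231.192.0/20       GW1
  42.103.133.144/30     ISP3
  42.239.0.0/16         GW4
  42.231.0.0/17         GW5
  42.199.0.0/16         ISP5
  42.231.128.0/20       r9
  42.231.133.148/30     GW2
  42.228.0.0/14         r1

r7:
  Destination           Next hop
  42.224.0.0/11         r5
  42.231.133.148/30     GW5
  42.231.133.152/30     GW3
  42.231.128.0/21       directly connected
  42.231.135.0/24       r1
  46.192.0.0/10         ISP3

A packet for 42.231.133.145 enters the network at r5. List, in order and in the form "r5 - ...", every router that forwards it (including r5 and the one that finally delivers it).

r5 - r9 - r1 - r7

At r5: longest match for 42.231.133.145 is 42.231.128.0/20 -> r9
At r9: longest match for 42.231.133.145 is 42.224.0.0/13 -> r1
At r1: longest match for 42.231.133.145 is 40.0.0.0/6 -> r7
At r7: longest match for 42.231.133.145 is 42.231.128.0/21 -> directly connected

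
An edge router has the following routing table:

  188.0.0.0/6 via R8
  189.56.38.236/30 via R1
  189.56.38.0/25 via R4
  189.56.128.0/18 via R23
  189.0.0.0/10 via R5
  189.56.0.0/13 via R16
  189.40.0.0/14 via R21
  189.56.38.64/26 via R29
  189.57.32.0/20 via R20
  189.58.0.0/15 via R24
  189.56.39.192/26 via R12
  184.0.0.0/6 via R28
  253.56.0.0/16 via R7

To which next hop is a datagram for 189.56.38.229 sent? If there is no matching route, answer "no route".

Routes whose prefix contains 189.56.38.229:
  188.0.0.0/6 (188.0.0.0 - 191.255.255.255) -> R8
  189.0.0.0/10 (189.0.0.0 - 189.63.255.255) -> R5
  189.56.0.0/13 (189.56.0.0 - 189.63.255.255) -> R16
More-specific entries that do NOT match:
  189.56.38.236/30 (189.56.38.236 - 189.56.38.239) does not contain 189.56.38.229
  189.56.38.64/26 (189.56.38.64 - 189.56.38.127) does not contain 189.56.38.229
  189.56.39.192/26 (189.56.39.192 - 189.56.39.255) does not contain 189.56.38.229
  189.56.38.0/25 (189.56.38.0 - 189.56.38.127) does not contain 189.56.38.229
  189.57.32.0/20 (189.57.32.0 - 189.57.47.255) does not contain 189.56.38.229
  189.56.128.0/18 (189.56.128.0 - 189.56.191.255) does not contain 189.56.38.229
  253.56.0.0/16 (253.56.0.0 - 253.56.255.255) does not contain 189.56.38.229
  189.58.0.0/15 (189.58.0.0 - 189.59.255.255) does not contain 189.56.38.229
  189.40.0.0/14 (189.40.0.0 - 189.43.255.255) does not contain 189.56.38.229
Longest matching prefix is /13 -> next hop R16.

R16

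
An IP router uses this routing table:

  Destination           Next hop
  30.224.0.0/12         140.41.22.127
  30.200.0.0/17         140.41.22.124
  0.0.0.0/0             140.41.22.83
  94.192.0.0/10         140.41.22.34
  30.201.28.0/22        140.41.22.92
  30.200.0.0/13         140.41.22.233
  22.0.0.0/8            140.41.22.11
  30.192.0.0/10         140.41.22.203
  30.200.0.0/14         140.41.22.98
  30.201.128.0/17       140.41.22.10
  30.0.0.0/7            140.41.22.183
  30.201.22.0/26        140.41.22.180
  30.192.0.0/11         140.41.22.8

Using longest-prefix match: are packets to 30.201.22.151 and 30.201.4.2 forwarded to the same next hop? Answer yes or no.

30.201.22.151: longest match 30.200.0.0/14 -> 140.41.22.98
30.201.4.2: longest match 30.200.0.0/14 -> 140.41.22.98

yes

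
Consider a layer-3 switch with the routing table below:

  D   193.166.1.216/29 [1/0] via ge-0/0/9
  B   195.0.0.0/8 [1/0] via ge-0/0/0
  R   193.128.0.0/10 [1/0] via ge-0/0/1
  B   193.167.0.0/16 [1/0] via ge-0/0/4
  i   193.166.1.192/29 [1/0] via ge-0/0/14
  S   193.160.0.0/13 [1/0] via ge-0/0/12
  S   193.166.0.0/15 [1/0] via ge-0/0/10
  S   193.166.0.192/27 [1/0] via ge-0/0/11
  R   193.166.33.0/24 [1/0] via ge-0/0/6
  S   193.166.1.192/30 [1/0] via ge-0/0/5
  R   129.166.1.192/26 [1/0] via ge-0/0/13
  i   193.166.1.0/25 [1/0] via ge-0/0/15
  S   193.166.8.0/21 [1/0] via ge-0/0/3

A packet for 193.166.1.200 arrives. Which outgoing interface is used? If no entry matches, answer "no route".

ge-0/0/10

Routes whose prefix contains 193.166.1.200:
  193.128.0.0/10 (193.128.0.0 - 193.191.255.255) -> ge-0/0/1
  193.160.0.0/13 (193.160.0.0 - 193.167.255.255) -> ge-0/0/12
  193.166.0.0/15 (193.166.0.0 - 193.167.255.255) -> ge-0/0/10
More-specific entries that do NOT match:
  193.166.1.192/30 (193.166.1.192 - 193.166.1.195) does not contain 193.166.1.200
  193.166.1.216/29 (193.166.1.216 - 193.166.1.223) does not contain 193.166.1.200
  193.166.1.192/29 (193.166.1.192 - 193.166.1.199) does not contain 193.166.1.200
  193.166.0.192/27 (193.166.0.192 - 193.166.0.223) does not contain 193.166.1.200
  129.166.1.192/26 (129.166.1.192 - 129.166.1.255) does not contain 193.166.1.200
  193.166.1.0/25 (193.166.1.0 - 193.166.1.127) does not contain 193.166.1.200
  193.166.33.0/24 (193.166.33.0 - 193.166.33.255) does not contain 193.166.1.200
  193.166.8.0/21 (193.166.8.0 - 193.166.15.255) does not contain 193.166.1.200
  193.167.0.0/16 (193.167.0.0 - 193.167.255.255) does not contain 193.166.1.200
Longest matching prefix is /15 -> interface ge-0/0/10.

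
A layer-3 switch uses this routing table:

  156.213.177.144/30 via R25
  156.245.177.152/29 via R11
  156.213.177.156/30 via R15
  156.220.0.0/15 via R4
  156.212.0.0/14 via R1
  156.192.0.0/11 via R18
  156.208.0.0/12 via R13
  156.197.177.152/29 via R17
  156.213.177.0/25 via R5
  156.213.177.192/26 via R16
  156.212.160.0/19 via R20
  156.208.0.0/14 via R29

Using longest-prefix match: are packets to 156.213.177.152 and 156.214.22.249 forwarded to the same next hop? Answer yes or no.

156.213.177.152: longest match 156.212.0.0/14 -> R1
156.214.22.249: longest match 156.212.0.0/14 -> R1

yes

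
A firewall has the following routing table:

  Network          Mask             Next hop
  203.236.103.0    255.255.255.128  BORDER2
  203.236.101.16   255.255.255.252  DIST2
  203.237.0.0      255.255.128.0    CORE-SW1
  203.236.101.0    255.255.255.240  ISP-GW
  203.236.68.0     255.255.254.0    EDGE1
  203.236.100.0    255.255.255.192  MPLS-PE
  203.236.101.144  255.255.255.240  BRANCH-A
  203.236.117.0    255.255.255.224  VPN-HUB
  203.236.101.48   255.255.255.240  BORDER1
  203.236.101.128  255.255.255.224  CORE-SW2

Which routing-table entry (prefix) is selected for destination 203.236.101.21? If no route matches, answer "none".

none

203.236.101.21 is outside every listed prefix and there is no default route.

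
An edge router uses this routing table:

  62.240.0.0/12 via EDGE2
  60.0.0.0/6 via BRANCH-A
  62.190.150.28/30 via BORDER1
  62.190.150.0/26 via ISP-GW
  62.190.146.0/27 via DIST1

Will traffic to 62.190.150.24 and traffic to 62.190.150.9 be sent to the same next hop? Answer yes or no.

62.190.150.24: longest match 62.190.150.0/26 -> ISP-GW
62.190.150.9: longest match 62.190.150.0/26 -> ISP-GW

yes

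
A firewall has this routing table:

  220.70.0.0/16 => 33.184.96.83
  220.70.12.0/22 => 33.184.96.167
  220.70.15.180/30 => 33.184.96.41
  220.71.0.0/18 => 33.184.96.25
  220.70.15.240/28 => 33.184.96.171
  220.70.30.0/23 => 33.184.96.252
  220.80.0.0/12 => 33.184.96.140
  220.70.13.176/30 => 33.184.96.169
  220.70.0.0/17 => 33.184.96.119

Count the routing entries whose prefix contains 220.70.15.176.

3

Prefixes containing 220.70.15.176:
  220.70.0.0/16 (220.70.0.0 - 220.70.255.255)
  220.70.0.0/17 (220.70.0.0 - 220.70.127.255)
  220.70.12.0/22 (220.70.12.0 - 220.70.15.255)
Total matching entries: 3.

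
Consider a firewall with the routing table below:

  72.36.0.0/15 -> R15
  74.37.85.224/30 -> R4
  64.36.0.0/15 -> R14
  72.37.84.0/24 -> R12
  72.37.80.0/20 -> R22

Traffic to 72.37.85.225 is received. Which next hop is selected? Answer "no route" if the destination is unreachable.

R22

Routes whose prefix contains 72.37.85.225:
  72.36.0.0/15 (72.36.0.0 - 72.37.255.255) -> R15
  72.37.80.0/20 (72.37.80.0 - 72.37.95.255) -> R22
More-specific entries that do NOT match:
  74.37.85.224/30 (74.37.85.224 - 74.37.85.227) does not contain 72.37.85.225
  72.37.84.0/24 (72.37.84.0 - 72.37.84.255) does not contain 72.37.85.225
Longest matching prefix is /20 -> next hop R22.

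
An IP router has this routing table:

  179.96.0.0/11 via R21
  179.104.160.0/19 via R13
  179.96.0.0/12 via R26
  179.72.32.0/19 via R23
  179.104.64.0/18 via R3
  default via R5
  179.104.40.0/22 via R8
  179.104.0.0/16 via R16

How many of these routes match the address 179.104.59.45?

4

Prefixes containing 179.104.59.45:
  0.0.0.0/0 (default, matches everything)
  179.96.0.0/11 (179.96.0.0 - 179.127.255.255)
  179.96.0.0/12 (179.96.0.0 - 179.111.255.255)
  179.104.0.0/16 (179.104.0.0 - 179.104.255.255)
Total matching entries: 4.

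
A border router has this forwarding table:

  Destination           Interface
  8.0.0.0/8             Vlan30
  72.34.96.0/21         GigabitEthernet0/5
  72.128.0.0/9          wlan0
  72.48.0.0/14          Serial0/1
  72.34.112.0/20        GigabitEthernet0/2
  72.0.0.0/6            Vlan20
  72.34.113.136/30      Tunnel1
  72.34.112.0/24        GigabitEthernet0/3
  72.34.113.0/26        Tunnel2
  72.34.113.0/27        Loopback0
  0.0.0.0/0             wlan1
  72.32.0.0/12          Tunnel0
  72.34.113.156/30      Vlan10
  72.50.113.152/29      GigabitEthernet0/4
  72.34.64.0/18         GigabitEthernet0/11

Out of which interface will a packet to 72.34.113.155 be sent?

Routes whose prefix contains 72.34.113.155:
  0.0.0.0/0 (default, matches everything) -> wlan1
  72.0.0.0/6 (72.0.0.0 - 75.255.255.255) -> Vlan20
  72.32.0.0/12 (72.32.0.0 - 72.47.255.255) -> Tunnel0
  72.34.64.0/18 (72.34.64.0 - 72.34.127.255) -> GigabitEthernet0/11
  72.34.112.0/20 (72.34.112.0 - 72.34.127.255) -> GigabitEthernet0/2
More-specific entries that do NOT match:
  72.34.113.136/30 (72.34.113.136 - 72.34.113.139) does not contain 72.34.113.155
  72.34.113.156/30 (72.34.113.156 - 72.34.113.159) does not contain 72.34.113.155
  72.50.113.152/29 (72.50.113.152 - 72.50.113.159) does not contain 72.34.113.155
  72.34.113.0/27 (72.34.113.0 - 72.34.113.31) does not contain 72.34.113.155
  72.34.113.0/26 (72.34.113.0 - 72.34.113.63) does not contain 72.34.113.155
  72.34.112.0/24 (72.34.112.0 - 72.34.112.255) does not contain 72.34.113.155
  72.34.96.0/21 (72.34.96.0 - 72.34.103.255) does not contain 72.34.113.155
Longest matching prefix is /20 -> interface GigabitEthernet0/2.

GigabitEthernet0/2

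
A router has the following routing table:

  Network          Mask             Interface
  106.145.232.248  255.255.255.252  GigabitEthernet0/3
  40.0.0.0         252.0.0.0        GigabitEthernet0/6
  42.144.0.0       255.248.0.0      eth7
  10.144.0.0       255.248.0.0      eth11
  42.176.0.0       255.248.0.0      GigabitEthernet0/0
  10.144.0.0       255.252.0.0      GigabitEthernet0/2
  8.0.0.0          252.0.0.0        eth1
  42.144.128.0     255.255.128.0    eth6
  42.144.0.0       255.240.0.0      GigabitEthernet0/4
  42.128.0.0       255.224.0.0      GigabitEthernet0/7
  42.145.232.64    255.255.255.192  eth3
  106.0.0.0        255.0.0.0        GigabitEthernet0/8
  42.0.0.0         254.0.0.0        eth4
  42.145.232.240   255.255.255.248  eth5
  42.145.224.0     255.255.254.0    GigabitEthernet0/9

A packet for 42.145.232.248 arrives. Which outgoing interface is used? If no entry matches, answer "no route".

Routes whose prefix contains 42.145.232.248:
  40.0.0.0/6 (40.0.0.0 - 43.255.255.255) -> GigabitEthernet0/6
  42.0.0.0/7 (42.0.0.0 - 43.255.255.255) -> eth4
  42.128.0.0/11 (42.128.0.0 - 42.159.255.255) -> GigabitEthernet0/7
  42.144.0.0/12 (42.144.0.0 - 42.159.255.255) -> GigabitEthernet0/4
  42.144.0.0/13 (42.144.0.0 - 42.151.255.255) -> eth7
More-specific entries that do NOT match:
  106.145.232.248/30 (106.145.232.248 - 106.145.232.251) does not contain 42.145.232.248
  42.145.232.240/29 (42.145.232.240 - 42.145.232.247) does not contain 42.145.232.248
  42.145.232.64/26 (42.145.232.64 - 42.145.232.127) does not contain 42.145.232.248
  42.145.224.0/23 (42.145.224.0 - 42.145.225.255) does not contain 42.145.232.248
  42.144.128.0/17 (42.144.128.0 - 42.144.255.255) does not contain 42.145.232.248
  10.144.0.0/14 (10.144.0.0 - 10.147.255.255) does not contain 42.145.232.248
Longest matching prefix is /13 -> interface eth7.

eth7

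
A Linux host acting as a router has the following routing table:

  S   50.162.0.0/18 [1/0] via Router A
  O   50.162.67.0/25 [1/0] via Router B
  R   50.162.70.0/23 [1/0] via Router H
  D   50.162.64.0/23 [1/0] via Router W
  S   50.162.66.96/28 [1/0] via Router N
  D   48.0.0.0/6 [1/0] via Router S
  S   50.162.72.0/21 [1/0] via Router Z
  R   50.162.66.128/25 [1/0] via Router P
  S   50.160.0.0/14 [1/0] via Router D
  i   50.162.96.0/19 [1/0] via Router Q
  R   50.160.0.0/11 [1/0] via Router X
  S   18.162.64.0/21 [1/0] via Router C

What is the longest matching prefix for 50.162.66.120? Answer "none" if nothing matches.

Entries matching 50.162.66.120:
  48.0.0.0/6 (48.0.0.0 - 51.255.255.255)
  50.160.0.0/11 (50.160.0.0 - 50.191.255.255)
  50.160.0.0/14 (50.160.0.0 - 50.163.255.255)
Most specific is 50.160.0.0/14.

50.160.0.0/14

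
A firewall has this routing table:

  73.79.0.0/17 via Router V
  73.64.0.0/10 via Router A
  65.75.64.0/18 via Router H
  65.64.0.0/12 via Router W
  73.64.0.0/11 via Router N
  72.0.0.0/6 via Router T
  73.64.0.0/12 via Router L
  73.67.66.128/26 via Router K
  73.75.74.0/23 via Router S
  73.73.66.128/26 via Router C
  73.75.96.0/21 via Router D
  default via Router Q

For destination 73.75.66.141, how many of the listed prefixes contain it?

Prefixes containing 73.75.66.141:
  0.0.0.0/0 (default, matches everything)
  72.0.0.0/6 (72.0.0.0 - 75.255.255.255)
  73.64.0.0/10 (73.64.0.0 - 73.127.255.255)
  73.64.0.0/11 (73.64.0.0 - 73.95.255.255)
  73.64.0.0/12 (73.64.0.0 - 73.79.255.255)
Total matching entries: 5.

5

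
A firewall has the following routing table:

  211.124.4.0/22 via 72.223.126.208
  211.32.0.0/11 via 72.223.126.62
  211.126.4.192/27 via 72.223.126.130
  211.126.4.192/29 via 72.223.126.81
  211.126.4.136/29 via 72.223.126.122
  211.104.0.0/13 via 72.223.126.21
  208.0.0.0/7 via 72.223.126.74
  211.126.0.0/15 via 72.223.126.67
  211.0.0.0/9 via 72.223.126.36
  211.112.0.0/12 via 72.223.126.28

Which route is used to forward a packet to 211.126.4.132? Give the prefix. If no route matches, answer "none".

Entries matching 211.126.4.132:
  211.0.0.0/9 (211.0.0.0 - 211.127.255.255)
  211.112.0.0/12 (211.112.0.0 - 211.127.255.255)
  211.126.0.0/15 (211.126.0.0 - 211.127.255.255)
Most specific is 211.126.0.0/15.

211.126.0.0/15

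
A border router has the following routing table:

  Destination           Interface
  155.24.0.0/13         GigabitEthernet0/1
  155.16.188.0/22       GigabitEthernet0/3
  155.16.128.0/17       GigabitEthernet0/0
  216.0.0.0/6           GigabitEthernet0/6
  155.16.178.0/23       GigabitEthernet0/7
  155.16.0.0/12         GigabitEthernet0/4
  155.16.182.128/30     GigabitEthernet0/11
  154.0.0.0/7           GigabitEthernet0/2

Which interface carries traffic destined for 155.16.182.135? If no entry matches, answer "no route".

Routes whose prefix contains 155.16.182.135:
  154.0.0.0/7 (154.0.0.0 - 155.255.255.255) -> GigabitEthernet0/2
  155.16.0.0/12 (155.16.0.0 - 155.31.255.255) -> GigabitEthernet0/4
  155.16.128.0/17 (155.16.128.0 - 155.16.255.255) -> GigabitEthernet0/0
More-specific entries that do NOT match:
  155.16.182.128/30 (155.16.182.128 - 155.16.182.131) does not contain 155.16.182.135
  155.16.178.0/23 (155.16.178.0 - 155.16.179.255) does not contain 155.16.182.135
  155.16.188.0/22 (155.16.188.0 - 155.16.191.255) does not contain 155.16.182.135
Longest matching prefix is /17 -> interface GigabitEthernet0/0.

GigabitEthernet0/0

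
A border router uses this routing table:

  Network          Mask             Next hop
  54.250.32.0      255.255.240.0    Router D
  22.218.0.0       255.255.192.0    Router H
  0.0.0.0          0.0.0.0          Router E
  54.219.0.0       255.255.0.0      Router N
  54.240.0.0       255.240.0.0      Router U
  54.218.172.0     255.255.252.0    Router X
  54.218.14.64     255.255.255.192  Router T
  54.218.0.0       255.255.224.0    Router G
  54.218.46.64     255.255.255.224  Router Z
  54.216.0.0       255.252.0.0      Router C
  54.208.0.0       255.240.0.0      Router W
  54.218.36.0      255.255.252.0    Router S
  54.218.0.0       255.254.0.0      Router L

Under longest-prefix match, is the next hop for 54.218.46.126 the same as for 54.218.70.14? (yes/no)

54.218.46.126: longest match 54.218.0.0/15 -> Router L
54.218.70.14: longest match 54.218.0.0/15 -> Router L

yes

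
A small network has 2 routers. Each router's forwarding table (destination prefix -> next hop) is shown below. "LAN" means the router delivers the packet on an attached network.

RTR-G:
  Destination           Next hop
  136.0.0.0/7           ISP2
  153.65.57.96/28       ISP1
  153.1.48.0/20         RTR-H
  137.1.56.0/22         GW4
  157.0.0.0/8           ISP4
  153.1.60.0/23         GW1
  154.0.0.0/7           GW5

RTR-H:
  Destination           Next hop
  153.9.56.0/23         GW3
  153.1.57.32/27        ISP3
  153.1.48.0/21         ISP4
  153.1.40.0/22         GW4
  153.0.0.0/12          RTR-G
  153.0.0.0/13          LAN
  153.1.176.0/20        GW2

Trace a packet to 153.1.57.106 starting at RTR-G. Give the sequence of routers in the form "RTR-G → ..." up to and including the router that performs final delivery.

RTR-G → RTR-H

At RTR-G: longest match for 153.1.57.106 is 153.1.48.0/20 -> RTR-H
At RTR-H: longest match for 153.1.57.106 is 153.0.0.0/13 -> LAN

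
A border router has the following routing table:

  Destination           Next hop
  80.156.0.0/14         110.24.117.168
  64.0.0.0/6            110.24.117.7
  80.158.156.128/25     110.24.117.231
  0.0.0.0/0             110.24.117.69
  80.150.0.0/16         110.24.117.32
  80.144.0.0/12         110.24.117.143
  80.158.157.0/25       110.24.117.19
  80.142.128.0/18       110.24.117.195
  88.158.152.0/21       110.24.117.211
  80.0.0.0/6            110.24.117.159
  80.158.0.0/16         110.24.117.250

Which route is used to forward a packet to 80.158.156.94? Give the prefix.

80.158.0.0/16

Entries matching 80.158.156.94:
  0.0.0.0/0 (default, matches everything)
  80.0.0.0/6 (80.0.0.0 - 83.255.255.255)
  80.144.0.0/12 (80.144.0.0 - 80.159.255.255)
  80.156.0.0/14 (80.156.0.0 - 80.159.255.255)
  80.158.0.0/16 (80.158.0.0 - 80.158.255.255)
Most specific is 80.158.0.0/16.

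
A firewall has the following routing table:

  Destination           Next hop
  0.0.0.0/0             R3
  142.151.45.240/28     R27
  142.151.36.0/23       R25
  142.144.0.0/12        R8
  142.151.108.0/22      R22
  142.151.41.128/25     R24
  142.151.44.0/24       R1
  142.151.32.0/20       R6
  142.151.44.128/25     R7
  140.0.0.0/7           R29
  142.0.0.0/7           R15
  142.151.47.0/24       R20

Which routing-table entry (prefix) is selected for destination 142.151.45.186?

142.151.32.0/20

Entries matching 142.151.45.186:
  0.0.0.0/0 (default, matches everything)
  142.0.0.0/7 (142.0.0.0 - 143.255.255.255)
  142.144.0.0/12 (142.144.0.0 - 142.159.255.255)
  142.151.32.0/20 (142.151.32.0 - 142.151.47.255)
Most specific is 142.151.32.0/20.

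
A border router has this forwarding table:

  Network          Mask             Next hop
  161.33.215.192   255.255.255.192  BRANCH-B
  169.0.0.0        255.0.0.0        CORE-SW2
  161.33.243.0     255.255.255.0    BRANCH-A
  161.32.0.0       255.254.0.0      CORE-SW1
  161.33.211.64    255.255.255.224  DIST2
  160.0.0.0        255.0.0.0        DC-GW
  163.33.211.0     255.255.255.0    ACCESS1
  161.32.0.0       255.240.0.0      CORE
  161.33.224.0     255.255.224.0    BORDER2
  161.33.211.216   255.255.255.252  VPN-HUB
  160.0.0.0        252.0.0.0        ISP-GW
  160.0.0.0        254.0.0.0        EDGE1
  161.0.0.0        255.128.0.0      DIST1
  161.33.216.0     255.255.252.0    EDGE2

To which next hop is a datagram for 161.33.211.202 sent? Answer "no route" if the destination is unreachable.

CORE-SW1

Routes whose prefix contains 161.33.211.202:
  160.0.0.0/6 (160.0.0.0 - 163.255.255.255) -> ISP-GW
  160.0.0.0/7 (160.0.0.0 - 161.255.255.255) -> EDGE1
  161.0.0.0/9 (161.0.0.0 - 161.127.255.255) -> DIST1
  161.32.0.0/12 (161.32.0.0 - 161.47.255.255) -> CORE
  161.32.0.0/15 (161.32.0.0 - 161.33.255.255) -> CORE-SW1
More-specific entries that do NOT match:
  161.33.211.216/30 (161.33.211.216 - 161.33.211.219) does not contain 161.33.211.202
  161.33.211.64/27 (161.33.211.64 - 161.33.211.95) does not contain 161.33.211.202
  161.33.215.192/26 (161.33.215.192 - 161.33.215.255) does not contain 161.33.211.202
  161.33.243.0/24 (161.33.243.0 - 161.33.243.255) does not contain 161.33.211.202
  163.33.211.0/24 (163.33.211.0 - 163.33.211.255) does not contain 161.33.211.202
  161.33.216.0/22 (161.33.216.0 - 161.33.219.255) does not contain 161.33.211.202
  161.33.224.0/19 (161.33.224.0 - 161.33.255.255) does not contain 161.33.211.202
Longest matching prefix is /15 -> next hop CORE-SW1.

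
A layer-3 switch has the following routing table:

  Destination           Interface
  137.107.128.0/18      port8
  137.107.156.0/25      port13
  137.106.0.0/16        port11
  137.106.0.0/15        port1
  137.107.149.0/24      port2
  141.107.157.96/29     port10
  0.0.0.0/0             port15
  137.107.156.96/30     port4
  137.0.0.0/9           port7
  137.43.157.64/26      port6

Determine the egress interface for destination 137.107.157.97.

Routes whose prefix contains 137.107.157.97:
  0.0.0.0/0 (default, matches everything) -> port15
  137.0.0.0/9 (137.0.0.0 - 137.127.255.255) -> port7
  137.106.0.0/15 (137.106.0.0 - 137.107.255.255) -> port1
  137.107.128.0/18 (137.107.128.0 - 137.107.191.255) -> port8
More-specific entries that do NOT match:
  137.107.156.96/30 (137.107.156.96 - 137.107.156.99) does not contain 137.107.157.97
  141.107.157.96/29 (141.107.157.96 - 141.107.157.103) does not contain 137.107.157.97
  137.43.157.64/26 (137.43.157.64 - 137.43.157.127) does not contain 137.107.157.97
  137.107.156.0/25 (137.107.156.0 - 137.107.156.127) does not contain 137.107.157.97
  137.107.149.0/24 (137.107.149.0 - 137.107.149.255) does not contain 137.107.157.97
Longest matching prefix is /18 -> interface port8.

port8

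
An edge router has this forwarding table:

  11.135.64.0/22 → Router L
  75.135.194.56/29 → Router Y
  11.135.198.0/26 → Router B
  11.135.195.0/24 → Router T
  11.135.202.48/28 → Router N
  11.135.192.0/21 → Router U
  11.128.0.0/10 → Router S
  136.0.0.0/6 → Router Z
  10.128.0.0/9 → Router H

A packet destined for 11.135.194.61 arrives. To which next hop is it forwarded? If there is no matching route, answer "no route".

Router U

Routes whose prefix contains 11.135.194.61:
  11.128.0.0/10 (11.128.0.0 - 11.191.255.255) -> Router S
  11.135.192.0/21 (11.135.192.0 - 11.135.199.255) -> Router U
More-specific entries that do NOT match:
  75.135.194.56/29 (75.135.194.56 - 75.135.194.63) does not contain 11.135.194.61
  11.135.202.48/28 (11.135.202.48 - 11.135.202.63) does not contain 11.135.194.61
  11.135.198.0/26 (11.135.198.0 - 11.135.198.63) does not contain 11.135.194.61
  11.135.195.0/24 (11.135.195.0 - 11.135.195.255) does not contain 11.135.194.61
  11.135.64.0/22 (11.135.64.0 - 11.135.67.255) does not contain 11.135.194.61
Longest matching prefix is /21 -> next hop Router U.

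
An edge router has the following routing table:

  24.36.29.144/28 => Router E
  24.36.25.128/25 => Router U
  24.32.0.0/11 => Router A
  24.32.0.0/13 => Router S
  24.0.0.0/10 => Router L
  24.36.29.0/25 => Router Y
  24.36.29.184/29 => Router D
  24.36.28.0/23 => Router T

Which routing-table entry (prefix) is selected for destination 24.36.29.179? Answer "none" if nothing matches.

Entries matching 24.36.29.179:
  24.0.0.0/10 (24.0.0.0 - 24.63.255.255)
  24.32.0.0/11 (24.32.0.0 - 24.63.255.255)
  24.32.0.0/13 (24.32.0.0 - 24.39.255.255)
  24.36.28.0/23 (24.36.28.0 - 24.36.29.255)
Most specific is 24.36.28.0/23.

24.36.28.0/23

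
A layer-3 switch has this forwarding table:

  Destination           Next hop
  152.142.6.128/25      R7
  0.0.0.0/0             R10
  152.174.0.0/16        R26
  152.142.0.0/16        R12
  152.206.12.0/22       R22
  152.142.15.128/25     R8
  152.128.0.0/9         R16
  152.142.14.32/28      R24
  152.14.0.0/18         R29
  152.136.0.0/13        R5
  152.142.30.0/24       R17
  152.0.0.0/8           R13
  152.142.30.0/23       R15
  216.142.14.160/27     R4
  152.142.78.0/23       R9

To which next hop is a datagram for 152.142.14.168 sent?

Routes whose prefix contains 152.142.14.168:
  0.0.0.0/0 (default, matches everything) -> R10
  152.0.0.0/8 (152.0.0.0 - 152.255.255.255) -> R13
  152.128.0.0/9 (152.128.0.0 - 152.255.255.255) -> R16
  152.136.0.0/13 (152.136.0.0 - 152.143.255.255) -> R5
  152.142.0.0/16 (152.142.0.0 - 152.142.255.255) -> R12
More-specific entries that do NOT match:
  152.142.14.32/28 (152.142.14.32 - 152.142.14.47) does not contain 152.142.14.168
  216.142.14.160/27 (216.142.14.160 - 216.142.14.191) does not contain 152.142.14.168
  152.142.6.128/25 (152.142.6.128 - 152.142.6.255) does not contain 152.142.14.168
  152.142.15.128/25 (152.142.15.128 - 152.142.15.255) does not contain 152.142.14.168
  152.142.30.0/24 (152.142.30.0 - 152.142.30.255) does not contain 152.142.14.168
  152.142.30.0/23 (152.142.30.0 - 152.142.31.255) does not contain 152.142.14.168
  152.142.78.0/23 (152.142.78.0 - 152.142.79.255) does not contain 152.142.14.168
  152.206.12.0/22 (152.206.12.0 - 152.206.15.255) does not contain 152.142.14.168
  152.14.0.0/18 (152.14.0.0 - 152.14.63.255) does not contain 152.142.14.168
Longest matching prefix is /16 -> next hop R12.

R12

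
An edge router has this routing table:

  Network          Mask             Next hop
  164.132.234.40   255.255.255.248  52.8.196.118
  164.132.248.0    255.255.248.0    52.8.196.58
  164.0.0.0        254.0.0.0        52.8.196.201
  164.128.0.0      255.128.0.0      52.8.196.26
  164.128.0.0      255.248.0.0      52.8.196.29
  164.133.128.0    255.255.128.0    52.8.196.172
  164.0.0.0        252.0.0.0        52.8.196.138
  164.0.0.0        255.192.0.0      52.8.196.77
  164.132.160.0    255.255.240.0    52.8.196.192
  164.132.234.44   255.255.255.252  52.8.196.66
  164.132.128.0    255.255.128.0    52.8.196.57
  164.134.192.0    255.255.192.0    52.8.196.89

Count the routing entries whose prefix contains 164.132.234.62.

5

Prefixes containing 164.132.234.62:
  164.0.0.0/6 (164.0.0.0 - 167.255.255.255)
  164.0.0.0/7 (164.0.0.0 - 165.255.255.255)
  164.128.0.0/9 (164.128.0.0 - 164.255.255.255)
  164.128.0.0/13 (164.128.0.0 - 164.135.255.255)
  164.132.128.0/17 (164.132.128.0 - 164.132.255.255)
Total matching entries: 5.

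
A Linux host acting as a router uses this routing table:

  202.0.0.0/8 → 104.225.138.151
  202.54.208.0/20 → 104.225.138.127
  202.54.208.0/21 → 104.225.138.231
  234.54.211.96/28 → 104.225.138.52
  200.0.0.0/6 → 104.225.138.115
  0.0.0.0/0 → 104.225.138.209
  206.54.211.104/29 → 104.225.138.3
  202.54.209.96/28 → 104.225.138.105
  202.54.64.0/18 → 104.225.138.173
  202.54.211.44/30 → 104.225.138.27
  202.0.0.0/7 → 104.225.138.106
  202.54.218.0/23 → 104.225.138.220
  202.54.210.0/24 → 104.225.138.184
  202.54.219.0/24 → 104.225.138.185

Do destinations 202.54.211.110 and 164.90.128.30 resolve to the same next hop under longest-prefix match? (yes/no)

no

202.54.211.110: longest match 202.54.208.0/21 -> 104.225.138.231
164.90.128.30: longest match 0.0.0.0/0 -> 104.225.138.209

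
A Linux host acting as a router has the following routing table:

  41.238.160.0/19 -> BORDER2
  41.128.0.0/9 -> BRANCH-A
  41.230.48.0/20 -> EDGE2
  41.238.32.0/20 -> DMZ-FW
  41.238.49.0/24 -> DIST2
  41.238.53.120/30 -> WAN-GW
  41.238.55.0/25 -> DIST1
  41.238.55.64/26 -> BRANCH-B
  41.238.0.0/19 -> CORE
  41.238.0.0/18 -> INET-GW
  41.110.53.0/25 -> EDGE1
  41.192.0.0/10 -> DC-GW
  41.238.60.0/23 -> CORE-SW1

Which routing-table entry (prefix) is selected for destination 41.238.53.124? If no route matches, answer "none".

41.238.0.0/18

Entries matching 41.238.53.124:
  41.128.0.0/9 (41.128.0.0 - 41.255.255.255)
  41.192.0.0/10 (41.192.0.0 - 41.255.255.255)
  41.238.0.0/18 (41.238.0.0 - 41.238.63.255)
Most specific is 41.238.0.0/18.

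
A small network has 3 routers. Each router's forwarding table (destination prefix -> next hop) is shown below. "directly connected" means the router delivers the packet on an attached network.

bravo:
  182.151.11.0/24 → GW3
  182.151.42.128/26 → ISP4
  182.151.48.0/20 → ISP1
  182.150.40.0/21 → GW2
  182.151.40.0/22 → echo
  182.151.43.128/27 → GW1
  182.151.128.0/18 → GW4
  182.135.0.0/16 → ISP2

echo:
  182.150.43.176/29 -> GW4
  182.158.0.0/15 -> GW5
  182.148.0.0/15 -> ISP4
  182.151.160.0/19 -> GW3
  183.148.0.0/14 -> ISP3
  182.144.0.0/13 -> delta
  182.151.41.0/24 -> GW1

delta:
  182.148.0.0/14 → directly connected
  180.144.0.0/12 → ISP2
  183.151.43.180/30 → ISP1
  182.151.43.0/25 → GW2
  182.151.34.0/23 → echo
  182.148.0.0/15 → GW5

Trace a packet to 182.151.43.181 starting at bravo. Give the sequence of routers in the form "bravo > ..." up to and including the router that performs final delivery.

At bravo: longest match for 182.151.43.181 is 182.151.40.0/22 -> echo
At echo: longest match for 182.151.43.181 is 182.144.0.0/13 -> delta
At delta: longest match for 182.151.43.181 is 182.148.0.0/14 -> directly connected

bravo > echo > delta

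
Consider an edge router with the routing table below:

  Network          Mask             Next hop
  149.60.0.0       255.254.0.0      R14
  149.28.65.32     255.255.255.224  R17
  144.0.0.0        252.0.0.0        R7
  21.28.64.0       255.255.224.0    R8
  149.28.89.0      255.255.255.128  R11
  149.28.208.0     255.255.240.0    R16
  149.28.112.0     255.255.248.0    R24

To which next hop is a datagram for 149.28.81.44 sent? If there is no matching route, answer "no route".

No entry's prefix contains 149.28.81.44; there is no default route.

no route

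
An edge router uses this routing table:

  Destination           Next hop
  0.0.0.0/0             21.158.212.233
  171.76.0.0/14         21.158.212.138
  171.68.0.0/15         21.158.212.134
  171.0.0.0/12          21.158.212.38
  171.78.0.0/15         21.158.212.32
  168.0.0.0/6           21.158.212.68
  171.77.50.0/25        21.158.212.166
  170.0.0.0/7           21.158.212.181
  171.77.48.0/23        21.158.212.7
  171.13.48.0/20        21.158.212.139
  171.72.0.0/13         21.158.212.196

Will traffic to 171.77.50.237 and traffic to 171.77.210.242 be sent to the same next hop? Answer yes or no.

yes

171.77.50.237: longest match 171.76.0.0/14 -> 21.158.212.138
171.77.210.242: longest match 171.76.0.0/14 -> 21.158.212.138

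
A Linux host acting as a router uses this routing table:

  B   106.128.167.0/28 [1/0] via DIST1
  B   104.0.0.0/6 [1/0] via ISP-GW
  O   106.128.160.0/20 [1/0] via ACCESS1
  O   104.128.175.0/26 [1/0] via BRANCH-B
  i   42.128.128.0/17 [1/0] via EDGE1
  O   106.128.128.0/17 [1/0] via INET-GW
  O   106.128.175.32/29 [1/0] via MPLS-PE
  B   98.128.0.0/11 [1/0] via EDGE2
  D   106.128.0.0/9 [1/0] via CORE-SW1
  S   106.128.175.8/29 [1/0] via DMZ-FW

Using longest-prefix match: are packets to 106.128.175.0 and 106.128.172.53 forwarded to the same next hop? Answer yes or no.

106.128.175.0: longest match 106.128.160.0/20 -> ACCESS1
106.128.172.53: longest match 106.128.160.0/20 -> ACCESS1

yes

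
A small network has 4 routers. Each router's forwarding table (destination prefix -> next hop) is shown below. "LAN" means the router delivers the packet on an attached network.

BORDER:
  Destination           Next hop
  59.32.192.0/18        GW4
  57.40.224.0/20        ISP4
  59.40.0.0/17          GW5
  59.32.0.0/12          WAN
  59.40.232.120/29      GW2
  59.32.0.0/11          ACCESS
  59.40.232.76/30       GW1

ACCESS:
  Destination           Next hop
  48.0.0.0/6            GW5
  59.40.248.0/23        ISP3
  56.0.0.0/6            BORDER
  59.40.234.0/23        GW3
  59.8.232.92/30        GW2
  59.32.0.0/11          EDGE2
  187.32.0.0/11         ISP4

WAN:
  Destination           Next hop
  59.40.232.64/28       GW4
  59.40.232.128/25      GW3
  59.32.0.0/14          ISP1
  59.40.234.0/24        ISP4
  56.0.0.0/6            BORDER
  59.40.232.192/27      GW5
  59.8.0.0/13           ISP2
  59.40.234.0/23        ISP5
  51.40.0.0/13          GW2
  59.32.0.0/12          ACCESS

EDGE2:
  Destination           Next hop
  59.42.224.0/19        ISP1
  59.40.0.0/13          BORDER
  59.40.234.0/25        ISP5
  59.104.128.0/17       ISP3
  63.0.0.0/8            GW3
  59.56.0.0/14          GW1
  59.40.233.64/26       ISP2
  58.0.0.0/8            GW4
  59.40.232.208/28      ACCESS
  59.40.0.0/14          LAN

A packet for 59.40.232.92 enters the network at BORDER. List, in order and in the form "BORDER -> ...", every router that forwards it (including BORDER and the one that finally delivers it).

At BORDER: longest match for 59.40.232.92 is 59.32.0.0/12 -> WAN
At WAN: longest match for 59.40.232.92 is 59.32.0.0/12 -> ACCESS
At ACCESS: longest match for 59.40.232.92 is 59.32.0.0/11 -> EDGE2
At EDGE2: longest match for 59.40.232.92 is 59.40.0.0/14 -> LAN

BORDER -> WAN -> ACCESS -> EDGE2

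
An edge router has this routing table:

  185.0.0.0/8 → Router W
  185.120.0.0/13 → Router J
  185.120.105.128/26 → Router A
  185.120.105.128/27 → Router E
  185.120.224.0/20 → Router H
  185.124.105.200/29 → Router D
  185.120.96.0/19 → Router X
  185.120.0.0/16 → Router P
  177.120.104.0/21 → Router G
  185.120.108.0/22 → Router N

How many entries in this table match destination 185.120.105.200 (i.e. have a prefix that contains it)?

Prefixes containing 185.120.105.200:
  185.0.0.0/8 (185.0.0.0 - 185.255.255.255)
  185.120.0.0/13 (185.120.0.0 - 185.127.255.255)
  185.120.0.0/16 (185.120.0.0 - 185.120.255.255)
  185.120.96.0/19 (185.120.96.0 - 185.120.127.255)
Total matching entries: 4.

4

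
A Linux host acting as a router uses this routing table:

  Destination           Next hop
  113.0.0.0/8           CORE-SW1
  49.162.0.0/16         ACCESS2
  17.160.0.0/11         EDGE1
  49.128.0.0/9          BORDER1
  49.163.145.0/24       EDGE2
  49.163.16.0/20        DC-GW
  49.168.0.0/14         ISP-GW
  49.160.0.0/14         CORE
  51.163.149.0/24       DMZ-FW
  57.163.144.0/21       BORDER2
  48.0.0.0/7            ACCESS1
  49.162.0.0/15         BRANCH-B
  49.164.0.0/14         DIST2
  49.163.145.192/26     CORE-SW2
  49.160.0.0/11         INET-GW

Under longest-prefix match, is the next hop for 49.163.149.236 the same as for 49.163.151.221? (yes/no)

yes

49.163.149.236: longest match 49.162.0.0/15 -> BRANCH-B
49.163.151.221: longest match 49.162.0.0/15 -> BRANCH-B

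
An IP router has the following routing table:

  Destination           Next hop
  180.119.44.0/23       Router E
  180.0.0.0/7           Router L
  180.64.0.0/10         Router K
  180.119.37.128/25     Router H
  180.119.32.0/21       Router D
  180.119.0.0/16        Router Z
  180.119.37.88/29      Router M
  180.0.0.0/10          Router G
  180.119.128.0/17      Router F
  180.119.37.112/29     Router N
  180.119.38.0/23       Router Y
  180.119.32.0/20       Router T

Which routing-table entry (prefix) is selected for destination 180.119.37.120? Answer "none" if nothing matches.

Entries matching 180.119.37.120:
  180.0.0.0/7 (180.0.0.0 - 181.255.255.255)
  180.64.0.0/10 (180.64.0.0 - 180.127.255.255)
  180.119.0.0/16 (180.119.0.0 - 180.119.255.255)
  180.119.32.0/20 (180.119.32.0 - 180.119.47.255)
  180.119.32.0/21 (180.119.32.0 - 180.119.39.255)
Most specific is 180.119.32.0/21.

180.119.32.0/21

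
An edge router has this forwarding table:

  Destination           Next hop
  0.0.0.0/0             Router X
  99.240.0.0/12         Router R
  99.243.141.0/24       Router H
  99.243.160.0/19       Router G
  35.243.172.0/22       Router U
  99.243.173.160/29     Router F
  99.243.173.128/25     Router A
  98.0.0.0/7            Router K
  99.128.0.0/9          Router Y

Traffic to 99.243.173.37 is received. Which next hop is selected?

Router G

Routes whose prefix contains 99.243.173.37:
  0.0.0.0/0 (default, matches everything) -> Router X
  98.0.0.0/7 (98.0.0.0 - 99.255.255.255) -> Router K
  99.128.0.0/9 (99.128.0.0 - 99.255.255.255) -> Router Y
  99.240.0.0/12 (99.240.0.0 - 99.255.255.255) -> Router R
  99.243.160.0/19 (99.243.160.0 - 99.243.191.255) -> Router G
More-specific entries that do NOT match:
  99.243.173.160/29 (99.243.173.160 - 99.243.173.167) does not contain 99.243.173.37
  99.243.173.128/25 (99.243.173.128 - 99.243.173.255) does not contain 99.243.173.37
  99.243.141.0/24 (99.243.141.0 - 99.243.141.255) does not contain 99.243.173.37
  35.243.172.0/22 (35.243.172.0 - 35.243.175.255) does not contain 99.243.173.37
Longest matching prefix is /19 -> next hop Router G.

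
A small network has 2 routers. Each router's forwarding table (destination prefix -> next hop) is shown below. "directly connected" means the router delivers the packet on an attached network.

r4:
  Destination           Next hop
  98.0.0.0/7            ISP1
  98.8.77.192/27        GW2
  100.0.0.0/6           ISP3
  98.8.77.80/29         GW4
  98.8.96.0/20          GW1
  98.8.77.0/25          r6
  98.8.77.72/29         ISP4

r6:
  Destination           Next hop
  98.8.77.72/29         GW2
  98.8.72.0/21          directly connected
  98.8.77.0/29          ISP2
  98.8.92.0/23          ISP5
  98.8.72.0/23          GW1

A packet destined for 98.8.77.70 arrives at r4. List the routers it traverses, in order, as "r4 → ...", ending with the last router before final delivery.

At r4: longest match for 98.8.77.70 is 98.8.77.0/25 -> r6
At r6: longest match for 98.8.77.70 is 98.8.72.0/21 -> directly connected

r4 → r6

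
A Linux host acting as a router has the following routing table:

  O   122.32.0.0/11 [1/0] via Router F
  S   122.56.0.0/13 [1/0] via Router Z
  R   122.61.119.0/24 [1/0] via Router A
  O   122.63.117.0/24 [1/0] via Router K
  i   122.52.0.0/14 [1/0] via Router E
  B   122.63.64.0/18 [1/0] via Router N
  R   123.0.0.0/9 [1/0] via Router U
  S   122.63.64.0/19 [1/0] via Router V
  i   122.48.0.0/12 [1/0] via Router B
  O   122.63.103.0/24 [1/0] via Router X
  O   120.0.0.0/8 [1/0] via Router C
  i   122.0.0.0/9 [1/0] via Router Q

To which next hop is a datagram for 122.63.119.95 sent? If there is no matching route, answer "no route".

Routes whose prefix contains 122.63.119.95:
  122.0.0.0/9 (122.0.0.0 - 122.127.255.255) -> Router Q
  122.32.0.0/11 (122.32.0.0 - 122.63.255.255) -> Router F
  122.48.0.0/12 (122.48.0.0 - 122.63.255.255) -> Router B
  122.56.0.0/13 (122.56.0.0 - 122.63.255.255) -> Router Z
  122.63.64.0/18 (122.63.64.0 - 122.63.127.255) -> Router N
More-specific entries that do NOT match:
  122.61.119.0/24 (122.61.119.0 - 122.61.119.255) does not contain 122.63.119.95
  122.63.117.0/24 (122.63.117.0 - 122.63.117.255) does not contain 122.63.119.95
  122.63.103.0/24 (122.63.103.0 - 122.63.103.255) does not contain 122.63.119.95
  122.63.64.0/19 (122.63.64.0 - 122.63.95.255) does not contain 122.63.119.95
Longest matching prefix is /18 -> next hop Router N.

Router N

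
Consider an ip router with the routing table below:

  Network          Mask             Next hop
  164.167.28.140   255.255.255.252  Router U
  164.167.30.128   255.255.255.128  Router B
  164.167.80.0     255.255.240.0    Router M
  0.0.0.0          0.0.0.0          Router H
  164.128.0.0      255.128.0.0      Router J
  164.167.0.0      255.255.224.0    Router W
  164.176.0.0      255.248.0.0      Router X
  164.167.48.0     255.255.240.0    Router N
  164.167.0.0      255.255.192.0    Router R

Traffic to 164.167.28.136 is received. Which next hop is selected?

Routes whose prefix contains 164.167.28.136:
  0.0.0.0/0 (default, matches everything) -> Router H
  164.128.0.0/9 (164.128.0.0 - 164.255.255.255) -> Router J
  164.167.0.0/18 (164.167.0.0 - 164.167.63.255) -> Router R
  164.167.0.0/19 (164.167.0.0 - 164.167.31.255) -> Router W
More-specific entries that do NOT match:
  164.167.28.140/30 (164.167.28.140 - 164.167.28.143) does not contain 164.167.28.136
  164.167.30.128/25 (164.167.30.128 - 164.167.30.255) does not contain 164.167.28.136
  164.167.80.0/20 (164.167.80.0 - 164.167.95.255) does not contain 164.167.28.136
  164.167.48.0/20 (164.167.48.0 - 164.167.63.255) does not contain 164.167.28.136
Longest matching prefix is /19 -> next hop Router W.

Router W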